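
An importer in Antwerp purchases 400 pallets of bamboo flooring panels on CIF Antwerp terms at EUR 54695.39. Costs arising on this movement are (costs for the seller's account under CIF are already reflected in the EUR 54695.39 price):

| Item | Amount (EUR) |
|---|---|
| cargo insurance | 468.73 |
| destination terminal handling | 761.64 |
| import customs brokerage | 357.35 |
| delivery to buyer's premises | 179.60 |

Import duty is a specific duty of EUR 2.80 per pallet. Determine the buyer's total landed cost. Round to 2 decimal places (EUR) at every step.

Total landed cost: EUR 57113.98

CIF: the seller pays costs through ocean freight and marine insurance to the destination port.
Already in the invoice (seller's account under CIF): insurance — exclude.
The CIF price already equals the CIF value: 54695.39
Import duty = 400 × 2.80 = 1120.00
Buyer bears: destination terminal 761.64 + brokerage 357.35 + delivery 179.60 + duty 1120.00 = 2418.59
Landed cost = invoice 54695.39 + 2418.59 = 57113.98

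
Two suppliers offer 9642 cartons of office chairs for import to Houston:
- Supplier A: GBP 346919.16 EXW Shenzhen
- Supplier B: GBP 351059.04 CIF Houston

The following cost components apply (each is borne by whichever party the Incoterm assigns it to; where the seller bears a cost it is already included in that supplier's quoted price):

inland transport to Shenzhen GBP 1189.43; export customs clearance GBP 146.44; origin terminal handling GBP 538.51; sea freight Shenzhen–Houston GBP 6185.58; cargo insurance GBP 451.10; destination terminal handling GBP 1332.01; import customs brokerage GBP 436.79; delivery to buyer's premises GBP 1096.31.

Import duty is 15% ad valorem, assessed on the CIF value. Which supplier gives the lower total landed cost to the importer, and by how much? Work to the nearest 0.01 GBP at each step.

Supplier B is cheaper by GBP 5026.85

Supplier A (EXW):
CIF value = EXW price + inland to port + export clearance + origin terminal + freight + insurance = 346919.16 + 1189.43 + 146.44 + 538.51 + 6185.58 + 451.10 = 355430.22
Import duty = 355430.22 × 15% = 53314.53
Buyer bears (A): 1189.43 + 146.44 + 538.51 + 6185.58 + 451.10 + 1332.01 + 436.79 + 1096.31 = 11376.17
Landed cost (A) = invoice 346919.16 + 11376.17 + duty 53314.53 = 411609.86
Supplier B (CIF):
The CIF price already equals the CIF value: 351059.04
Import duty = 351059.04 × 15% = 52658.86
Buyer bears (B): 1332.01 + 436.79 + 1096.31 = 2865.11
Landed cost (B) = invoice 351059.04 + 2865.11 + duty 52658.86 = 406583.01
Difference = |411609.86 − 406583.01| = 5026.85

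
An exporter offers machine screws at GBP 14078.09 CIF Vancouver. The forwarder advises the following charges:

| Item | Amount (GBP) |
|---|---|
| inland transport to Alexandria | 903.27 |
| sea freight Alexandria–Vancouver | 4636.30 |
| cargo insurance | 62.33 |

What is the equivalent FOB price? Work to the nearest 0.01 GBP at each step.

FOB price: GBP 9379.46

Not relevant to the conversion: inland to port — on the seller under both CIF and FOB; already in the CIF price and stays in the FOB price.
From CIF to FOB, the seller no longer bears: freight, insurance.
FOB price = 14078.09 − 4636.30 − 62.33 = 9379.46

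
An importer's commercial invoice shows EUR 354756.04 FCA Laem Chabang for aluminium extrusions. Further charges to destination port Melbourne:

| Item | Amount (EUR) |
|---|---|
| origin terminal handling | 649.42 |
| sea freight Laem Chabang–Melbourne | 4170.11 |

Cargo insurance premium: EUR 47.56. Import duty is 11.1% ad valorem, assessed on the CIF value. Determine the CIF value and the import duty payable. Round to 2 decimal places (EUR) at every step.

CIF value: EUR 359623.13; import duty: EUR 39918.17

CIF = FCA price + pre-shipment costs + freight + insurance
CIF = 354756.04 + 649.42 + 4170.11 + 47.56 = 359623.13
Import duty = 359623.13 × 11.1% = 39918.17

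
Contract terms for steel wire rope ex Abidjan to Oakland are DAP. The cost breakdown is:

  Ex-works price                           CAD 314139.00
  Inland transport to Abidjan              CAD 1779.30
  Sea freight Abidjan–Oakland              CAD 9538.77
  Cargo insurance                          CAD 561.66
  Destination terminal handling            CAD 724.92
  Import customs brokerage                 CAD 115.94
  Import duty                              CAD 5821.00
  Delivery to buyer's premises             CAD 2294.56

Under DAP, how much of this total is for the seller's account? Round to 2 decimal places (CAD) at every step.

DAP: the seller bears all costs to the named destination except import duty and clearance.
Seller's account: goods 314139.00 + inland to port 1779.30 + freight 9538.77 + insurance 561.66 + destination terminal 724.92 + delivery 2294.56 = 329038.21
Buyer's account: brokerage 115.94 + duty 5821.00 = 5936.94

Seller's account: CAD 329038.21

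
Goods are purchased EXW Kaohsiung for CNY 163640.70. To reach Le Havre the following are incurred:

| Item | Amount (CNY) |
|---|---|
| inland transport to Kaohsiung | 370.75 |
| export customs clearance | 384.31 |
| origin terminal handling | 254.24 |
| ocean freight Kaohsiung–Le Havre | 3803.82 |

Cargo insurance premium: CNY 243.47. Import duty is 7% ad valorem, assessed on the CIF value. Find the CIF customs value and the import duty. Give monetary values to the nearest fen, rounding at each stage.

CIF = EXW price + pre-shipment costs + freight + insurance
CIF = 163640.70 + 370.75 + 384.31 + 254.24 + 3803.82 + 243.47 = 168697.29
Import duty = 168697.29 × 7% = 11808.81

CIF value: CNY 168697.29; import duty: CNY 11808.81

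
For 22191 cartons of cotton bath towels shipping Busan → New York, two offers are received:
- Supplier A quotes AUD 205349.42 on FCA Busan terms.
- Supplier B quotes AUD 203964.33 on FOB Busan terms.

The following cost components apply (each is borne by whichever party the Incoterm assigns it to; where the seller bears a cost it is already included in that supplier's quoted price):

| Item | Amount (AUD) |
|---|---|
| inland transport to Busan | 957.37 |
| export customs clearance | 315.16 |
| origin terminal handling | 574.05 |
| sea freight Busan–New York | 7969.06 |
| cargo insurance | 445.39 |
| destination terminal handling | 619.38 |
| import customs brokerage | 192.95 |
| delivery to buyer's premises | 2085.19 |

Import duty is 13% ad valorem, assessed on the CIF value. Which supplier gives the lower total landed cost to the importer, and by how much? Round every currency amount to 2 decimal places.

Supplier A (FCA):
CIF value = FCA price + origin terminal + freight + insurance = 205349.42 + 574.05 + 7969.06 + 445.39 = 214337.92
Import duty = 214337.92 × 13% = 27863.93
Buyer bears (A): 574.05 + 7969.06 + 445.39 + 619.38 + 192.95 + 2085.19 = 11886.02
Landed cost (A) = invoice 205349.42 + 11886.02 + duty 27863.93 = 245099.37
Supplier B (FOB):
CIF value = FOB price + freight + insurance = 203964.33 + 7969.06 + 445.39 = 212378.78
Import duty = 212378.78 × 13% = 27609.24
Buyer bears (B): 7969.06 + 445.39 + 619.38 + 192.95 + 2085.19 = 11311.97
Landed cost (B) = invoice 203964.33 + 11311.97 + duty 27609.24 = 242885.54
Difference = |245099.37 − 242885.54| = 2213.83

Supplier B is cheaper by AUD 2213.83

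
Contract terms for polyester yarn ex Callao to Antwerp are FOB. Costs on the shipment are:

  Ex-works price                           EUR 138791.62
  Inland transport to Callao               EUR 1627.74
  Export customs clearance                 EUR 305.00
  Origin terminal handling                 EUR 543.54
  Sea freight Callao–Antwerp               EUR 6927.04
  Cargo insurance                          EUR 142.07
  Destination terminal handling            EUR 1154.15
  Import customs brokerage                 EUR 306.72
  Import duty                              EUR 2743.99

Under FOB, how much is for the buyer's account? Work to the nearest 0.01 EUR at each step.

Buyer's account: EUR 11273.97

FOB: the seller bears costs until goods are on board at the origin port; the buyer bears freight, insurance and all costs thereafter.
Seller's account: goods 138791.62 + inland to port 1627.74 + export clearance 305.00 + origin terminal 543.54 = 141267.90
Buyer's account: freight 6927.04 + insurance 142.07 + destination terminal 1154.15 + brokerage 306.72 + duty 2743.99 = 11273.97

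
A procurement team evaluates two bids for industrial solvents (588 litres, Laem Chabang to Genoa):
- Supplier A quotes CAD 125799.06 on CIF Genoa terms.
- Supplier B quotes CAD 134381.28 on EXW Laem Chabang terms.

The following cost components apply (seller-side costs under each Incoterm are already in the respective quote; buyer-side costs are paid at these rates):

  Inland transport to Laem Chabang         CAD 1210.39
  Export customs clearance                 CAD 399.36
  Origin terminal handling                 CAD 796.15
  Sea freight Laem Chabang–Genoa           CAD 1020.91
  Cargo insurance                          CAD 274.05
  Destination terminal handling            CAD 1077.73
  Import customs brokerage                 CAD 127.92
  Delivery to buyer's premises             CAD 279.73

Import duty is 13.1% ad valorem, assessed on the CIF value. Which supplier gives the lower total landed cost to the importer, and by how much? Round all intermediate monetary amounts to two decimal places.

Supplier A is cheaper by CAD 13892.16

Supplier A (CIF):
The CIF price already equals the CIF value: 125799.06
Import duty = 125799.06 × 13.1% = 16479.68
Buyer bears (A): 1077.73 + 127.92 + 279.73 = 1485.38
Landed cost (A) = invoice 125799.06 + 1485.38 + duty 16479.68 = 143764.12
Supplier B (EXW):
CIF value = EXW price + inland to port + export clearance + origin terminal + freight + insurance = 134381.28 + 1210.39 + 399.36 + 796.15 + 1020.91 + 274.05 = 138082.14
Import duty = 138082.14 × 13.1% = 18088.76
Buyer bears (B): 1210.39 + 399.36 + 796.15 + 1020.91 + 274.05 + 1077.73 + 127.92 + 279.73 = 5186.24
Landed cost (B) = invoice 134381.28 + 5186.24 + duty 18088.76 = 157656.28
Difference = |143764.12 − 157656.28| = 13892.16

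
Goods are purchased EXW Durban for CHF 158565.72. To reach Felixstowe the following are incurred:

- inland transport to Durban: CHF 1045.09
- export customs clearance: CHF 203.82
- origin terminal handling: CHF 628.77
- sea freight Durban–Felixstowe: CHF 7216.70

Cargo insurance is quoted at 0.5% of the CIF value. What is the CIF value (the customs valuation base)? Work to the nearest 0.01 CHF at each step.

Let C be the CIF value. C = EXW price + pre-shipment costs + freight + 0.5% × C
C − 0.5% × C = 158565.72 + 1045.09 + 203.82 + 628.77 + 7216.70
0.995 × C = 167660.10
C = 167660.10 / 0.995 = 168502.61
Insurance premium = 0.5% × 168502.61 = 842.51

CIF value: CHF 168502.61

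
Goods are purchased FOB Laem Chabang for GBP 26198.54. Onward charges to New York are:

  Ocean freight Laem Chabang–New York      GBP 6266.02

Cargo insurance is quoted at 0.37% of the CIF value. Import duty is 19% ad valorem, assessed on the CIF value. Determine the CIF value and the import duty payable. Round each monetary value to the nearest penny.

Let C be the CIF value. C = FOB price + freight + 0.37% × C
C − 0.37% × C = 26198.54 + 6266.02
0.9963 × C = 32464.56
C = 32464.56 / 0.9963 = 32585.12
Insurance premium = 0.37% × 32585.12 = 120.56
Import duty = 32585.12 × 19% = 6191.17

CIF value: GBP 32585.12; import duty: GBP 6191.17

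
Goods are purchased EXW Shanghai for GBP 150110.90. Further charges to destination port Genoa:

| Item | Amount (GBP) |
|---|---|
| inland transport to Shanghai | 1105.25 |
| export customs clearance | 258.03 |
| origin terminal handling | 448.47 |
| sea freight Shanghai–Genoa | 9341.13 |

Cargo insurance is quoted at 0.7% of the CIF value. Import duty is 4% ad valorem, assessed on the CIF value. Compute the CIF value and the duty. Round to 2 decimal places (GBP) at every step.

Let C be the CIF value. C = EXW price + pre-shipment costs + freight + 0.7% × C
C − 0.7% × C = 150110.90 + 1105.25 + 258.03 + 448.47 + 9341.13
0.993 × C = 161263.78
C = 161263.78 / 0.993 = 162400.58
Insurance premium = 0.7% × 162400.58 = 1136.80
Import duty = 162400.58 × 4% = 6496.02

CIF value: GBP 162400.58; import duty: GBP 6496.02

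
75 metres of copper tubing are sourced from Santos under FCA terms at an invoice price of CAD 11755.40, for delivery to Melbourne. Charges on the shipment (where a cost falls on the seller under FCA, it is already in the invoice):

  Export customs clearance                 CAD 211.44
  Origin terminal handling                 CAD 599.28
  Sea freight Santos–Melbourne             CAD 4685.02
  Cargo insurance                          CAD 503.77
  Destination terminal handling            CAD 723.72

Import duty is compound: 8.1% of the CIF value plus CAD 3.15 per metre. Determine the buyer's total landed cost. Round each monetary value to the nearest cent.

FCA: the seller delivers export-cleared goods to the carrier; the buyer bears costs from that point.
Already in the invoice (seller's account under FCA): export clearance — exclude.
CIF value = FCA price + origin terminal + freight + insurance = 11755.40 + 599.28 + 4685.02 + 503.77 = 17543.47
Ad valorem component: 17543.47 × 8.1% = 1421.02
Specific component: 75 × 3.15 = 236.25
Import duty = 1421.02 + 236.25 = 1657.27
Buyer bears: origin terminal 599.28 + freight 4685.02 + insurance 503.77 + destination terminal 723.72 + duty 1657.27 = 8169.06
Landed cost = invoice 11755.40 + 8169.06 = 19924.46

Total landed cost: CAD 19924.46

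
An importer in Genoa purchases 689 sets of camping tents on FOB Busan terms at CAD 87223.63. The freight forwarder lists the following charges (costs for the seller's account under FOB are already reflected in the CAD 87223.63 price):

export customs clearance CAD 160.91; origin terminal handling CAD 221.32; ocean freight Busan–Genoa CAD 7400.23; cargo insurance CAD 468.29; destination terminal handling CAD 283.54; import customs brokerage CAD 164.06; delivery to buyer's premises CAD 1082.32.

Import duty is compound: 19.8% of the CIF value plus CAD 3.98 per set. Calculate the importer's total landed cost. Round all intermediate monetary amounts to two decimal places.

FOB: the seller bears costs until goods are on board at the origin port; the buyer bears freight, insurance and all costs thereafter.
Already in the invoice (seller's account under FOB): export clearance, origin terminal — exclude.
CIF value = FOB price + freight + insurance = 87223.63 + 7400.23 + 468.29 = 95092.15
Ad valorem component: 95092.15 × 19.8% = 18828.25
Specific component: 689 × 3.98 = 2742.22
Import duty = 18828.25 + 2742.22 = 21570.47
Buyer bears: freight 7400.23 + insurance 468.29 + destination terminal 283.54 + brokerage 164.06 + delivery 1082.32 + duty 21570.47 = 30968.91
Landed cost = invoice 87223.63 + 30968.91 = 118192.54

Total landed cost: CAD 118192.54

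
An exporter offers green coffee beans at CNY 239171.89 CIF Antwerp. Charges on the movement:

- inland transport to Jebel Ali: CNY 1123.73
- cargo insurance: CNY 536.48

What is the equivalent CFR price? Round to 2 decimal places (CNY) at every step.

Not relevant to the conversion: inland to port — on the seller under both CIF and CFR; already in the CIF price and stays in the CFR price.
From CIF to CFR, the seller no longer bears: insurance.
CFR price = 239171.89 − 536.48 = 238635.41

CFR price: CNY 238635.41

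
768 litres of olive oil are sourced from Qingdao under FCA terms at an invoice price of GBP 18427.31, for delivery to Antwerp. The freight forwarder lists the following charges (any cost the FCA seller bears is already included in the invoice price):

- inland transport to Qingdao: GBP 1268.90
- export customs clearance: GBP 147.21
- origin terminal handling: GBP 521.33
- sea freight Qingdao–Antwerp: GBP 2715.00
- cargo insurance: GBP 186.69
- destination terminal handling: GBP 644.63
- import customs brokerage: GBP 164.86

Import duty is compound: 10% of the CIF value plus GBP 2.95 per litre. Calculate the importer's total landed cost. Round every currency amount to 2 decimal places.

FCA: the seller delivers export-cleared goods to the carrier; the buyer bears costs from that point.
Already in the invoice (seller's account under FCA): inland to port, export clearance — exclude.
CIF value = FCA price + origin terminal + freight + insurance = 18427.31 + 521.33 + 2715.00 + 186.69 = 21850.33
Ad valorem component: 21850.33 × 10% = 2185.03
Specific component: 768 × 2.95 = 2265.60
Import duty = 2185.03 + 2265.60 = 4450.63
Buyer bears: origin terminal 521.33 + freight 2715.00 + insurance 186.69 + destination terminal 644.63 + brokerage 164.86 + duty 4450.63 = 8683.14
Landed cost = invoice 18427.31 + 8683.14 = 27110.45

Total landed cost: GBP 27110.45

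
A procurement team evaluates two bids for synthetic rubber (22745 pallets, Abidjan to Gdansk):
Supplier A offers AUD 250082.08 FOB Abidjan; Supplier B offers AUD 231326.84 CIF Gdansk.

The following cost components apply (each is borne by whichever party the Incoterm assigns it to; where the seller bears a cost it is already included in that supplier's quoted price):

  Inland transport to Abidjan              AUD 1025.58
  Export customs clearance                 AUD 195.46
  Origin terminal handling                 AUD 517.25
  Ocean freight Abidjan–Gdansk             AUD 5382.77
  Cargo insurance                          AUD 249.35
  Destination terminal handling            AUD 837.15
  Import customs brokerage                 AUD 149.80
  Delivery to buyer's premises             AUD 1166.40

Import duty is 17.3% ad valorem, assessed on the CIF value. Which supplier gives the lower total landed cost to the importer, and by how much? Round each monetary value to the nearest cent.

Supplier B is cheaper by AUD 28606.38

Supplier A (FOB):
CIF value = FOB price + freight + insurance = 250082.08 + 5382.77 + 249.35 = 255714.20
Import duty = 255714.20 × 17.3% = 44238.56
Buyer bears (A): 5382.77 + 249.35 + 837.15 + 149.80 + 1166.40 = 7785.47
Landed cost (A) = invoice 250082.08 + 7785.47 + duty 44238.56 = 302106.11
Supplier B (CIF):
The CIF price already equals the CIF value: 231326.84
Import duty = 231326.84 × 17.3% = 40019.54
Buyer bears (B): 837.15 + 149.80 + 1166.40 = 2153.35
Landed cost (B) = invoice 231326.84 + 2153.35 + duty 40019.54 = 273499.73
Difference = |302106.11 − 273499.73| = 28606.38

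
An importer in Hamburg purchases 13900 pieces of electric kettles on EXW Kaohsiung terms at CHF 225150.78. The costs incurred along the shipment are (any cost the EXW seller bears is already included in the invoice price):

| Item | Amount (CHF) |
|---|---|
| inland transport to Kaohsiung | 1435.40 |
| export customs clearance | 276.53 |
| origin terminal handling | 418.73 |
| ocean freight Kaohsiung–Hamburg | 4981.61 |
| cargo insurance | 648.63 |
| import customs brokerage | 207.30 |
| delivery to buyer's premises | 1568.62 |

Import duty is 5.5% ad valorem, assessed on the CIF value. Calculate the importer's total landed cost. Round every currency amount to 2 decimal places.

EXW: the seller makes goods available at their premises; the buyer bears all onward costs.
CIF value = EXW price + inland to port + export clearance + origin terminal + freight + insurance = 225150.78 + 1435.40 + 276.53 + 418.73 + 4981.61 + 648.63 = 232911.68
Import duty = 232911.68 × 5.5% = 12810.14
Buyer bears: inland to port 1435.40 + export clearance 276.53 + origin terminal 418.73 + freight 4981.61 + insurance 648.63 + brokerage 207.30 + delivery 1568.62 + duty 12810.14 = 22346.96
Landed cost = invoice 225150.78 + 22346.96 = 247497.74

Total landed cost: CHF 247497.74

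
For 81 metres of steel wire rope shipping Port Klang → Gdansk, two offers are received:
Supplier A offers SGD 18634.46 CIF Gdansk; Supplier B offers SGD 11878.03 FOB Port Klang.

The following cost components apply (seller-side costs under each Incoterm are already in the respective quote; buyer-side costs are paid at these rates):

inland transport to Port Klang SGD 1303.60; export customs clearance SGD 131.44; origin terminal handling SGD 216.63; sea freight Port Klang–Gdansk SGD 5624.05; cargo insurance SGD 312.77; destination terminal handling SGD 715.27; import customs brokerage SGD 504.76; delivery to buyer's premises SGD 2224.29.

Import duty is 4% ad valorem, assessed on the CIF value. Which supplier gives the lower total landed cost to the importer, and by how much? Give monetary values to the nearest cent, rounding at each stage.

Supplier A (CIF):
The CIF price already equals the CIF value: 18634.46
Import duty = 18634.46 × 4% = 745.38
Buyer bears (A): 715.27 + 504.76 + 2224.29 = 3444.32
Landed cost (A) = invoice 18634.46 + 3444.32 + duty 745.38 = 22824.16
Supplier B (FOB):
CIF value = FOB price + freight + insurance = 11878.03 + 5624.05 + 312.77 = 17814.85
Import duty = 17814.85 × 4% = 712.59
Buyer bears (B): 5624.05 + 312.77 + 715.27 + 504.76 + 2224.29 = 9381.14
Landed cost (B) = invoice 11878.03 + 9381.14 + duty 712.59 = 21971.76
Difference = |22824.16 − 21971.76| = 852.40

Supplier B is cheaper by SGD 852.40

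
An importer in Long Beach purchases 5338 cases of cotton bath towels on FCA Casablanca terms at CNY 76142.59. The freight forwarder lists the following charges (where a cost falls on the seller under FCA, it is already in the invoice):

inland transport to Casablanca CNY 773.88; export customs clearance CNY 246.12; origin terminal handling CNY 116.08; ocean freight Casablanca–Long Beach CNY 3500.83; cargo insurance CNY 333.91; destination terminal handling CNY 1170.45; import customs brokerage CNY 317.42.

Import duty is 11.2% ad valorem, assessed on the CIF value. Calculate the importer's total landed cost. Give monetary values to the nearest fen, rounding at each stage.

FCA: the seller delivers export-cleared goods to the carrier; the buyer bears costs from that point.
Already in the invoice (seller's account under FCA): inland to port, export clearance — exclude.
CIF value = FCA price + origin terminal + freight + insurance = 76142.59 + 116.08 + 3500.83 + 333.91 = 80093.41
Import duty = 80093.41 × 11.2% = 8970.46
Buyer bears: origin terminal 116.08 + freight 3500.83 + insurance 333.91 + destination terminal 1170.45 + brokerage 317.42 + duty 8970.46 = 14409.15
Landed cost = invoice 76142.59 + 14409.15 = 90551.74

Total landed cost: CNY 90551.74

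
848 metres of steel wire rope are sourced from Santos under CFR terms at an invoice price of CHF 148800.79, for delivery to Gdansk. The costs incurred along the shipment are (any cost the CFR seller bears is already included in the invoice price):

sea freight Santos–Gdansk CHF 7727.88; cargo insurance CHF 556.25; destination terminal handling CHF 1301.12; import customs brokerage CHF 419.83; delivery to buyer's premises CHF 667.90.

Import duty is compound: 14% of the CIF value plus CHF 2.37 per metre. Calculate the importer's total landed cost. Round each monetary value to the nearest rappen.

CFR: the seller pays costs through ocean freight to the destination port, but not insurance.
Already in the invoice (seller's account under CFR): freight — exclude.
CIF value = CFR price + insurance = 148800.79 + 556.25 = 149357.04
Ad valorem component: 149357.04 × 14% = 20909.99
Specific component: 848 × 2.37 = 2009.76
Import duty = 20909.99 + 2009.76 = 22919.75
Buyer bears: insurance 556.25 + destination terminal 1301.12 + brokerage 419.83 + delivery 667.90 + duty 22919.75 = 25864.85
Landed cost = invoice 148800.79 + 25864.85 = 174665.64

Total landed cost: CHF 174665.64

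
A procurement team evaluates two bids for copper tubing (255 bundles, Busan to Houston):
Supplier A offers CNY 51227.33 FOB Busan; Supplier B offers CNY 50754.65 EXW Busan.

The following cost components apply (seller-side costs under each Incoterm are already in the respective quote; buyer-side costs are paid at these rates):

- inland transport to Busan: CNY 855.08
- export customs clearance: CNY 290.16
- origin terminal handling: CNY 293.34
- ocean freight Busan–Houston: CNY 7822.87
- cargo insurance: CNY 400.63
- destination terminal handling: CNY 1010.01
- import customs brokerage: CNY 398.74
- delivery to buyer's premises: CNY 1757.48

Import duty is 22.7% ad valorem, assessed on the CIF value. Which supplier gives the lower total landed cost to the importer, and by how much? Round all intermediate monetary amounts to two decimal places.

Supplier A (FOB):
CIF value = FOB price + freight + insurance = 51227.33 + 7822.87 + 400.63 = 59450.83
Import duty = 59450.83 × 22.7% = 13495.34
Buyer bears (A): 7822.87 + 400.63 + 1010.01 + 398.74 + 1757.48 = 11389.73
Landed cost (A) = invoice 51227.33 + 11389.73 + duty 13495.34 = 76112.40
Supplier B (EXW):
CIF value = EXW price + inland to port + export clearance + origin terminal + freight + insurance = 50754.65 + 855.08 + 290.16 + 293.34 + 7822.87 + 400.63 = 60416.73
Import duty = 60416.73 × 22.7% = 13714.60
Buyer bears (B): 855.08 + 290.16 + 293.34 + 7822.87 + 400.63 + 1010.01 + 398.74 + 1757.48 = 12828.31
Landed cost (B) = invoice 50754.65 + 12828.31 + duty 13714.60 = 77297.56
Difference = |76112.40 − 77297.56| = 1185.16

Supplier A is cheaper by CNY 1185.16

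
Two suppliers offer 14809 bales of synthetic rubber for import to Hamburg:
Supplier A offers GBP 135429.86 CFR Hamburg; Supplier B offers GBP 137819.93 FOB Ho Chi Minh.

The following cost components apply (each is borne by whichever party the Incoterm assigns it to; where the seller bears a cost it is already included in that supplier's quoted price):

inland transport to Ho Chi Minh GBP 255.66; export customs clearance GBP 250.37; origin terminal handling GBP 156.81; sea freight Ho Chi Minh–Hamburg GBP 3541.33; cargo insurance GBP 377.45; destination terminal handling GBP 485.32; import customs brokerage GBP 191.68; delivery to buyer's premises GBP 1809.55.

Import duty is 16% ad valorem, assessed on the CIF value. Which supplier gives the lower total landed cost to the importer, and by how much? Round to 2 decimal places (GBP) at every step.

Supplier A is cheaper by GBP 6880.42

Supplier A (CFR):
CIF value = CFR price + insurance = 135429.86 + 377.45 = 135807.31
Import duty = 135807.31 × 16% = 21729.17
Buyer bears (A): 377.45 + 485.32 + 191.68 + 1809.55 = 2864.00
Landed cost (A) = invoice 135429.86 + 2864.00 + duty 21729.17 = 160023.03
Supplier B (FOB):
CIF value = FOB price + freight + insurance = 137819.93 + 3541.33 + 377.45 = 141738.71
Import duty = 141738.71 × 16% = 22678.19
Buyer bears (B): 3541.33 + 377.45 + 485.32 + 191.68 + 1809.55 = 6405.33
Landed cost (B) = invoice 137819.93 + 6405.33 + duty 22678.19 = 166903.45
Difference = |160023.03 − 166903.45| = 6880.42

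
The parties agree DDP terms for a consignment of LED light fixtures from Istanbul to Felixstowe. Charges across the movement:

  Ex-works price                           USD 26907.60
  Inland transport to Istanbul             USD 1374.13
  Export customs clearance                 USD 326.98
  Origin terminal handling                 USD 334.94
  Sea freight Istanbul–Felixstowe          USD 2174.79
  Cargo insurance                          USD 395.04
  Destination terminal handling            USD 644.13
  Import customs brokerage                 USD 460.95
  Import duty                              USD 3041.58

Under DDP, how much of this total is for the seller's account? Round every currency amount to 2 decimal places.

DDP: the seller bears all costs including import duty.
Seller's account: goods 26907.60 + inland to port 1374.13 + export clearance 326.98 + origin terminal 334.94 + freight 2174.79 + insurance 395.04 + destination terminal 644.13 + brokerage 460.95 + duty 3041.58 = 35660.14
Buyer's account: 0.00

Seller's account: USD 35660.14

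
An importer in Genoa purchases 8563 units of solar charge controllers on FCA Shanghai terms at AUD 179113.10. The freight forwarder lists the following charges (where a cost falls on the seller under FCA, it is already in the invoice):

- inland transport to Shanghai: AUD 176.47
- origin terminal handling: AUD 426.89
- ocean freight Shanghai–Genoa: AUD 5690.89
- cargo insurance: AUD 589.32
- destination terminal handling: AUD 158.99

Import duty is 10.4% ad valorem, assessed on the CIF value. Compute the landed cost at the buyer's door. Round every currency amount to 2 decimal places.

FCA: the seller delivers export-cleared goods to the carrier; the buyer bears costs from that point.
Already in the invoice (seller's account under FCA): inland to port — exclude.
CIF value = FCA price + origin terminal + freight + insurance = 179113.10 + 426.89 + 5690.89 + 589.32 = 185820.20
Import duty = 185820.20 × 10.4% = 19325.30
Buyer bears: origin terminal 426.89 + freight 5690.89 + insurance 589.32 + destination terminal 158.99 + duty 19325.30 = 26191.39
Landed cost = invoice 179113.10 + 26191.39 = 205304.49

Total landed cost: AUD 205304.49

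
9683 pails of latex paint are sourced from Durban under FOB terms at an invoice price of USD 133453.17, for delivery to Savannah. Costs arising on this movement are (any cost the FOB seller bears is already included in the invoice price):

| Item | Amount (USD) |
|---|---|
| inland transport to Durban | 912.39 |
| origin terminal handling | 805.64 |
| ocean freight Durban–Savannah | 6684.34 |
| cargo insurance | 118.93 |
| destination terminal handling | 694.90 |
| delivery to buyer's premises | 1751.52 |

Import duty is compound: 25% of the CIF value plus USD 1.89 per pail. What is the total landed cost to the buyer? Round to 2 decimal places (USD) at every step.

Total landed cost: USD 196067.84

FOB: the seller bears costs until goods are on board at the origin port; the buyer bears freight, insurance and all costs thereafter.
Already in the invoice (seller's account under FOB): inland to port, origin terminal — exclude.
CIF value = FOB price + freight + insurance = 133453.17 + 6684.34 + 118.93 = 140256.44
Ad valorem component: 140256.44 × 25% = 35064.11
Specific component: 9683 × 1.89 = 18300.87
Import duty = 35064.11 + 18300.87 = 53364.98
Buyer bears: freight 6684.34 + insurance 118.93 + destination terminal 694.90 + delivery 1751.52 + duty 53364.98 = 62614.67
Landed cost = invoice 133453.17 + 62614.67 = 196067.84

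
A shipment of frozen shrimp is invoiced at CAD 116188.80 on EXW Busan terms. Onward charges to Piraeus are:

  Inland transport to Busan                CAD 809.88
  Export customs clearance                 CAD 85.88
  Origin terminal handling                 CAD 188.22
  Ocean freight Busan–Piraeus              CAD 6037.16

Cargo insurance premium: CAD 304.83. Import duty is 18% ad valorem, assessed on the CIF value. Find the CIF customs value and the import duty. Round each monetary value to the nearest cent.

CIF value: CAD 123614.77; import duty: CAD 22250.66

CIF = EXW price + pre-shipment costs + freight + insurance
CIF = 116188.80 + 809.88 + 85.88 + 188.22 + 6037.16 + 304.83 = 123614.77
Import duty = 123614.77 × 18% = 22250.66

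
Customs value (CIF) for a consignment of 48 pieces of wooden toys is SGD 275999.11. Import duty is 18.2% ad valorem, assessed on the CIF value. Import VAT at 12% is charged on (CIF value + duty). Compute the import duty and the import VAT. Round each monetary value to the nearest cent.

Import duty: SGD 50231.84; import VAT: SGD 39147.71

Import duty = 275999.11 × 18.2% = 50231.84
VAT base = CIF + duty = 275999.11 + 50231.84 = 326230.95
Import VAT = 326230.95 × 12% = 39147.71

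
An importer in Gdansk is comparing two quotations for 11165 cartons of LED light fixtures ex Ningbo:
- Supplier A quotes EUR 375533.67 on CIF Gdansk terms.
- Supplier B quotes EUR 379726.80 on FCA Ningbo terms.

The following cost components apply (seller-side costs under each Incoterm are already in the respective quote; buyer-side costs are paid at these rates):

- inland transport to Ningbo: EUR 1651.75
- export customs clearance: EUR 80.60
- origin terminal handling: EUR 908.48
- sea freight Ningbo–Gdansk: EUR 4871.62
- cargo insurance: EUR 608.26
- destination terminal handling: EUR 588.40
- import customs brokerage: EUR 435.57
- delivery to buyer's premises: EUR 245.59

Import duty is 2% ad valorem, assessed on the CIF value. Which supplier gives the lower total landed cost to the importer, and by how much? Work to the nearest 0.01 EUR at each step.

Supplier A is cheaper by EUR 10793.12

Supplier A (CIF):
The CIF price already equals the CIF value: 375533.67
Import duty = 375533.67 × 2% = 7510.67
Buyer bears (A): 588.40 + 435.57 + 245.59 = 1269.56
Landed cost (A) = invoice 375533.67 + 1269.56 + duty 7510.67 = 384313.90
Supplier B (FCA):
CIF value = FCA price + origin terminal + freight + insurance = 379726.80 + 908.48 + 4871.62 + 608.26 = 386115.16
Import duty = 386115.16 × 2% = 7722.30
Buyer bears (B): 908.48 + 4871.62 + 608.26 + 588.40 + 435.57 + 245.59 = 7657.92
Landed cost (B) = invoice 379726.80 + 7657.92 + duty 7722.30 = 395107.02
Difference = |384313.90 − 395107.02| = 10793.12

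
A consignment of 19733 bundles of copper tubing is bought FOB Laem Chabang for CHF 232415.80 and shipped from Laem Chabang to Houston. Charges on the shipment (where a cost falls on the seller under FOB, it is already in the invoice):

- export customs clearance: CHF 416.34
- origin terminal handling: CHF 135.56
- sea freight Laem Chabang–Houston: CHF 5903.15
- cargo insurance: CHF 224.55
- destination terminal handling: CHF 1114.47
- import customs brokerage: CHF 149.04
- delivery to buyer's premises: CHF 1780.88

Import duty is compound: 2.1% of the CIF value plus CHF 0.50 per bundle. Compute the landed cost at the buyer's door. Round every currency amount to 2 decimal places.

Total landed cost: CHF 256463.80

FOB: the seller bears costs until goods are on board at the origin port; the buyer bears freight, insurance and all costs thereafter.
Already in the invoice (seller's account under FOB): export clearance, origin terminal — exclude.
CIF value = FOB price + freight + insurance = 232415.80 + 5903.15 + 224.55 = 238543.50
Ad valorem component: 238543.50 × 2.1% = 5009.41
Specific component: 19733 × 0.50 = 9866.50
Import duty = 5009.41 + 9866.50 = 14875.91
Buyer bears: freight 5903.15 + insurance 224.55 + destination terminal 1114.47 + brokerage 149.04 + delivery 1780.88 + duty 14875.91 = 24048.00
Landed cost = invoice 232415.80 + 24048.00 = 256463.80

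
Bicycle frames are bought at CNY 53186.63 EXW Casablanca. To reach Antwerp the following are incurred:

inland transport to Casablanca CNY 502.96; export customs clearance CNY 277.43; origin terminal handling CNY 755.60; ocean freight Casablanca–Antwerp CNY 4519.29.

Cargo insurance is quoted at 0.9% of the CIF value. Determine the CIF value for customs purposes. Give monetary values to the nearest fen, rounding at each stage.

CIF value: CNY 59779.93

Let C be the CIF value. C = EXW price + pre-shipment costs + freight + 0.9% × C
C − 0.9% × C = 53186.63 + 502.96 + 277.43 + 755.60 + 4519.29
0.991 × C = 59241.91
C = 59241.91 / 0.991 = 59779.93
Insurance premium = 0.9% × 59779.93 = 538.02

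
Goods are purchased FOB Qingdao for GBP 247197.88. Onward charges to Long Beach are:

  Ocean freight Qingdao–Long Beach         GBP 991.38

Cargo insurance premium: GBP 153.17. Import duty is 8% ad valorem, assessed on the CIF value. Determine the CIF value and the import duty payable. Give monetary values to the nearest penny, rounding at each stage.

CIF = FOB price + freight + insurance
CIF = 247197.88 + 991.38 + 153.17 = 248342.43
Import duty = 248342.43 × 8% = 19867.39

CIF value: GBP 248342.43; import duty: GBP 19867.39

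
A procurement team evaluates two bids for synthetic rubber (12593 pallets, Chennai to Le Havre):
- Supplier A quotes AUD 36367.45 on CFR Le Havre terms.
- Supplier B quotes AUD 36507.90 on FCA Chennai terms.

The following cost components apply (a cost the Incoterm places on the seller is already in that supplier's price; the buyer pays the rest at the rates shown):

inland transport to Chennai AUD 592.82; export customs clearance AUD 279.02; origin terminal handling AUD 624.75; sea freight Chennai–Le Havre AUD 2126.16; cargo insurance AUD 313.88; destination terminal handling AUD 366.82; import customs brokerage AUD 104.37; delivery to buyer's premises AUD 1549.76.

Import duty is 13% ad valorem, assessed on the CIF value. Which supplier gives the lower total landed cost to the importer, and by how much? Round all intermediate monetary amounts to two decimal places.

Supplier A (CFR):
CIF value = CFR price + insurance = 36367.45 + 313.88 = 36681.33
Import duty = 36681.33 × 13% = 4768.57
Buyer bears (A): 313.88 + 366.82 + 104.37 + 1549.76 = 2334.83
Landed cost (A) = invoice 36367.45 + 2334.83 + duty 4768.57 = 43470.85
Supplier B (FCA):
CIF value = FCA price + origin terminal + freight + insurance = 36507.90 + 624.75 + 2126.16 + 313.88 = 39572.69
Import duty = 39572.69 × 13% = 5144.45
Buyer bears (B): 624.75 + 2126.16 + 313.88 + 366.82 + 104.37 + 1549.76 = 5085.74
Landed cost (B) = invoice 36507.90 + 5085.74 + duty 5144.45 = 46738.09
Difference = |43470.85 − 46738.09| = 3267.24

Supplier A is cheaper by AUD 3267.24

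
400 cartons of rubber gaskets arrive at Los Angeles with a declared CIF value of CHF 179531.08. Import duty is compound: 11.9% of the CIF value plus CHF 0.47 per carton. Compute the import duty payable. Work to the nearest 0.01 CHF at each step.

Ad valorem component: 179531.08 × 11.9% = 21364.20
Specific component: 400 × 0.47 = 188.00
Import duty = 21364.20 + 188.00 = 21552.20

Import duty: CHF 21552.20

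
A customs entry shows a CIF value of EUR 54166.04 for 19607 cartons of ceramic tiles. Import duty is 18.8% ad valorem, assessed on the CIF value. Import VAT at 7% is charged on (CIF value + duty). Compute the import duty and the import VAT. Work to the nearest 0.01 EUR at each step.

Import duty = 54166.04 × 18.8% = 10183.22
VAT base = CIF + duty = 54166.04 + 10183.22 = 64349.26
Import VAT = 64349.26 × 7% = 4504.45

Import duty: EUR 10183.22; import VAT: EUR 4504.45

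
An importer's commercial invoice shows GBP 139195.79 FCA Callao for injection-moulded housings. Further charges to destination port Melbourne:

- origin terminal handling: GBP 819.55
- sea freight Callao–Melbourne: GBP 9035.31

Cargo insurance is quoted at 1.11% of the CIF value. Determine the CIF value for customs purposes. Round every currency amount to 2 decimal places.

Let C be the CIF value. C = FCA price + pre-shipment costs + freight + 1.11% × C
C − 1.11% × C = 139195.79 + 819.55 + 9035.31
0.9889 × C = 149050.65
C = 149050.65 / 0.9889 = 150723.68
Insurance premium = 1.11% × 150723.68 = 1673.03

CIF value: GBP 150723.68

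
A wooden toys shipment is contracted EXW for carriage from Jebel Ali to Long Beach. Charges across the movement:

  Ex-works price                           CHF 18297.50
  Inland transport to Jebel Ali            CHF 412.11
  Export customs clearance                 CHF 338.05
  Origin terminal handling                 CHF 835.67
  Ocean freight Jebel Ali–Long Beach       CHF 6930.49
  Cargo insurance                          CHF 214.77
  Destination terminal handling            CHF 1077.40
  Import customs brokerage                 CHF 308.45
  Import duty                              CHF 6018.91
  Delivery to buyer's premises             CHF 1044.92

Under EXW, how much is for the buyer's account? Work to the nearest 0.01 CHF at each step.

EXW: the seller makes goods available at their premises; the buyer bears all onward costs.
Seller's account: goods 18297.50 = 18297.50
Buyer's account: inland to port 412.11 + export clearance 338.05 + origin terminal 835.67 + freight 6930.49 + insurance 214.77 + destination terminal 1077.40 + brokerage 308.45 + duty 6018.91 + delivery 1044.92 = 17180.77

Buyer's account: CHF 17180.77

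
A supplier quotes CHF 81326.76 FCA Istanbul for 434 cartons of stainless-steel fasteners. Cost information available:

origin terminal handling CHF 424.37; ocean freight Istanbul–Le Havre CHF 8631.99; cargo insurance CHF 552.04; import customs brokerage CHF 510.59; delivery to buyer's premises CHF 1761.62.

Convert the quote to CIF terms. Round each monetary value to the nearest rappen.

CIF price: CHF 90935.16

Not relevant to the conversion: brokerage, delivery — on the buyer under both terms; not part of either seller's price.
From FCA to CIF, the seller additionally bears: origin terminal, freight, insurance.
CIF price = 81326.76 + 424.37 + 8631.99 + 552.04 = 90935.16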